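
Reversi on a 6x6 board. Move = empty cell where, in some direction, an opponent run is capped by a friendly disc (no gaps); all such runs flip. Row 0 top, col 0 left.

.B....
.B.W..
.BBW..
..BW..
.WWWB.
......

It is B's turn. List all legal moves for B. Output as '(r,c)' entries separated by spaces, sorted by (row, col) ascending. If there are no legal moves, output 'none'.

(0,2): no bracket -> illegal
(0,3): no bracket -> illegal
(0,4): flips 1 -> legal
(1,2): no bracket -> illegal
(1,4): flips 1 -> legal
(2,4): flips 1 -> legal
(3,0): no bracket -> illegal
(3,1): no bracket -> illegal
(3,4): flips 1 -> legal
(4,0): flips 3 -> legal
(5,0): flips 1 -> legal
(5,1): no bracket -> illegal
(5,2): flips 1 -> legal
(5,3): no bracket -> illegal
(5,4): flips 1 -> legal

Answer: (0,4) (1,4) (2,4) (3,4) (4,0) (5,0) (5,2) (5,4)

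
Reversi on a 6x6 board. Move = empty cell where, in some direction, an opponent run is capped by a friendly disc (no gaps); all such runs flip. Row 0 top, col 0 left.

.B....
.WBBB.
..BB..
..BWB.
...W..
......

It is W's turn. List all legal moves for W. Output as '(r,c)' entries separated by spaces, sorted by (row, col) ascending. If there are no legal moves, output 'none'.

Answer: (0,3) (1,5) (2,1) (2,5) (3,1) (3,5)

Derivation:
(0,0): no bracket -> illegal
(0,2): no bracket -> illegal
(0,3): flips 2 -> legal
(0,4): no bracket -> illegal
(0,5): no bracket -> illegal
(1,0): no bracket -> illegal
(1,5): flips 3 -> legal
(2,1): flips 1 -> legal
(2,4): no bracket -> illegal
(2,5): flips 1 -> legal
(3,1): flips 1 -> legal
(3,5): flips 1 -> legal
(4,1): no bracket -> illegal
(4,2): no bracket -> illegal
(4,4): no bracket -> illegal
(4,5): no bracket -> illegal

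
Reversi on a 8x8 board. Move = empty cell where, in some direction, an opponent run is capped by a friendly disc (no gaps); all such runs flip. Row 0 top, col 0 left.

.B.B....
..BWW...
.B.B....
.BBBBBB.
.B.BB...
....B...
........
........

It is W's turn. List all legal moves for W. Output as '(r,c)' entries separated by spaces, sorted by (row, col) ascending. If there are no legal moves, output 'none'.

(0,0): no bracket -> illegal
(0,2): no bracket -> illegal
(0,4): no bracket -> illegal
(1,0): no bracket -> illegal
(1,1): flips 1 -> legal
(2,0): no bracket -> illegal
(2,2): no bracket -> illegal
(2,4): no bracket -> illegal
(2,5): no bracket -> illegal
(2,6): no bracket -> illegal
(2,7): no bracket -> illegal
(3,0): no bracket -> illegal
(3,7): no bracket -> illegal
(4,0): no bracket -> illegal
(4,2): no bracket -> illegal
(4,5): no bracket -> illegal
(4,6): no bracket -> illegal
(4,7): no bracket -> illegal
(5,0): flips 3 -> legal
(5,1): no bracket -> illegal
(5,2): no bracket -> illegal
(5,3): flips 3 -> legal
(5,5): no bracket -> illegal
(6,3): no bracket -> illegal
(6,4): no bracket -> illegal
(6,5): no bracket -> illegal

Answer: (1,1) (5,0) (5,3)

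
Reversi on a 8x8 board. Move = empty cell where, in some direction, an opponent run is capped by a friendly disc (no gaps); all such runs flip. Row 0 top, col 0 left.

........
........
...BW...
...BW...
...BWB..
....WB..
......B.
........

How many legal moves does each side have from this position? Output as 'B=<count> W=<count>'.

-- B to move --
(1,3): no bracket -> illegal
(1,4): no bracket -> illegal
(1,5): flips 1 -> legal
(2,5): flips 2 -> legal
(3,5): flips 1 -> legal
(5,3): flips 1 -> legal
(6,3): flips 1 -> legal
(6,4): no bracket -> illegal
(6,5): flips 1 -> legal
B mobility = 6
-- W to move --
(1,2): flips 1 -> legal
(1,3): no bracket -> illegal
(1,4): no bracket -> illegal
(2,2): flips 2 -> legal
(3,2): flips 2 -> legal
(3,5): no bracket -> illegal
(3,6): flips 1 -> legal
(4,2): flips 2 -> legal
(4,6): flips 1 -> legal
(5,2): flips 1 -> legal
(5,3): no bracket -> illegal
(5,6): flips 2 -> legal
(5,7): no bracket -> illegal
(6,4): no bracket -> illegal
(6,5): no bracket -> illegal
(6,7): no bracket -> illegal
(7,5): no bracket -> illegal
(7,6): no bracket -> illegal
(7,7): flips 2 -> legal
W mobility = 9

Answer: B=6 W=9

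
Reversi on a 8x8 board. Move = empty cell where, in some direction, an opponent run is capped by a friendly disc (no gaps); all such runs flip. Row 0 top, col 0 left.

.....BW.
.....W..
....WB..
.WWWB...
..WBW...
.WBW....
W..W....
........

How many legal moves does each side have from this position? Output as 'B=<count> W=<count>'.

-- B to move --
(0,4): no bracket -> illegal
(0,7): flips 1 -> legal
(1,3): no bracket -> illegal
(1,4): flips 1 -> legal
(1,6): no bracket -> illegal
(1,7): no bracket -> illegal
(2,0): no bracket -> illegal
(2,1): flips 1 -> legal
(2,2): flips 2 -> legal
(2,3): flips 2 -> legal
(2,6): no bracket -> illegal
(3,0): flips 3 -> legal
(3,5): no bracket -> illegal
(4,0): no bracket -> illegal
(4,1): flips 1 -> legal
(4,5): flips 1 -> legal
(5,0): flips 1 -> legal
(5,4): flips 2 -> legal
(5,5): no bracket -> illegal
(6,1): no bracket -> illegal
(6,2): no bracket -> illegal
(6,4): no bracket -> illegal
(7,0): no bracket -> illegal
(7,1): no bracket -> illegal
(7,2): no bracket -> illegal
(7,3): flips 2 -> legal
(7,4): flips 1 -> legal
B mobility = 12
-- W to move --
(0,4): flips 1 -> legal
(1,4): no bracket -> illegal
(1,6): no bracket -> illegal
(2,3): no bracket -> illegal
(2,6): flips 1 -> legal
(3,5): flips 2 -> legal
(3,6): no bracket -> illegal
(4,1): flips 1 -> legal
(4,5): no bracket -> illegal
(5,4): flips 1 -> legal
(6,1): no bracket -> illegal
(6,2): flips 1 -> legal
W mobility = 6

Answer: B=12 W=6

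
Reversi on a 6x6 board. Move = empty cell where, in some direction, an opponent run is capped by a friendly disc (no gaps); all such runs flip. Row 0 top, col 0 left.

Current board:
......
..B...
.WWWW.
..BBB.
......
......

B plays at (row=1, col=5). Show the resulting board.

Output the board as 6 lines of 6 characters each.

Answer: ......
..B..B
.WWWB.
..BBB.
......
......

Derivation:
Place B at (1,5); scan 8 dirs for brackets.
Dir NW: first cell '.' (not opp) -> no flip
Dir N: first cell '.' (not opp) -> no flip
Dir NE: edge -> no flip
Dir W: first cell '.' (not opp) -> no flip
Dir E: edge -> no flip
Dir SW: opp run (2,4) capped by B -> flip
Dir S: first cell '.' (not opp) -> no flip
Dir SE: edge -> no flip
All flips: (2,4)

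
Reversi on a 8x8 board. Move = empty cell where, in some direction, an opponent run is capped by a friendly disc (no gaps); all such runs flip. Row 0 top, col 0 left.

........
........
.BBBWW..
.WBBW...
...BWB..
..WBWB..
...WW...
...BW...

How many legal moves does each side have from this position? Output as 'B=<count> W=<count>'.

-- B to move --
(1,3): no bracket -> illegal
(1,4): no bracket -> illegal
(1,5): flips 1 -> legal
(1,6): flips 2 -> legal
(2,0): no bracket -> illegal
(2,6): flips 2 -> legal
(3,0): flips 1 -> legal
(3,5): flips 2 -> legal
(3,6): no bracket -> illegal
(4,0): flips 1 -> legal
(4,1): flips 1 -> legal
(4,2): no bracket -> illegal
(5,1): flips 1 -> legal
(6,1): flips 1 -> legal
(6,2): no bracket -> illegal
(6,5): flips 1 -> legal
(7,2): flips 2 -> legal
(7,5): flips 2 -> legal
B mobility = 12
-- W to move --
(1,0): flips 3 -> legal
(1,1): flips 3 -> legal
(1,2): flips 1 -> legal
(1,3): flips 5 -> legal
(1,4): no bracket -> illegal
(2,0): flips 3 -> legal
(3,0): no bracket -> illegal
(3,5): no bracket -> illegal
(3,6): flips 1 -> legal
(4,1): no bracket -> illegal
(4,2): flips 3 -> legal
(4,6): flips 2 -> legal
(5,6): flips 2 -> legal
(6,2): flips 1 -> legal
(6,5): no bracket -> illegal
(6,6): flips 1 -> legal
(7,2): flips 1 -> legal
W mobility = 12

Answer: B=12 W=12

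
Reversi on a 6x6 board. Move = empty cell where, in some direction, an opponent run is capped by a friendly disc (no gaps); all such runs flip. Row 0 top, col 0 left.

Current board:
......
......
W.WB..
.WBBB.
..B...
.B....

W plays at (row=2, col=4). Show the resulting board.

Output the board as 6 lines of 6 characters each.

Place W at (2,4); scan 8 dirs for brackets.
Dir NW: first cell '.' (not opp) -> no flip
Dir N: first cell '.' (not opp) -> no flip
Dir NE: first cell '.' (not opp) -> no flip
Dir W: opp run (2,3) capped by W -> flip
Dir E: first cell '.' (not opp) -> no flip
Dir SW: opp run (3,3) (4,2) (5,1), next=edge -> no flip
Dir S: opp run (3,4), next='.' -> no flip
Dir SE: first cell '.' (not opp) -> no flip
All flips: (2,3)

Answer: ......
......
W.WWW.
.WBBB.
..B...
.B....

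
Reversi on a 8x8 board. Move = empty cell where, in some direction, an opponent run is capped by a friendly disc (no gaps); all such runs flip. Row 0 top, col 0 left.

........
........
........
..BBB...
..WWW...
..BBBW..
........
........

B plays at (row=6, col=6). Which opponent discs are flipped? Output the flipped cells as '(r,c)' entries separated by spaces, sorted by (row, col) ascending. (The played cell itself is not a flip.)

Dir NW: opp run (5,5) (4,4) capped by B -> flip
Dir N: first cell '.' (not opp) -> no flip
Dir NE: first cell '.' (not opp) -> no flip
Dir W: first cell '.' (not opp) -> no flip
Dir E: first cell '.' (not opp) -> no flip
Dir SW: first cell '.' (not opp) -> no flip
Dir S: first cell '.' (not opp) -> no flip
Dir SE: first cell '.' (not opp) -> no flip

Answer: (4,4) (5,5)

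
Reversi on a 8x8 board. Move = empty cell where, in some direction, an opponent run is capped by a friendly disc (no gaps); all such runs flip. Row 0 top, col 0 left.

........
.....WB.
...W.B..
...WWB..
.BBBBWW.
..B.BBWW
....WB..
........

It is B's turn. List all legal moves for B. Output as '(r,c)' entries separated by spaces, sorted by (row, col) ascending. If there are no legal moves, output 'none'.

(0,4): no bracket -> illegal
(0,5): flips 1 -> legal
(0,6): no bracket -> illegal
(1,2): no bracket -> illegal
(1,3): flips 2 -> legal
(1,4): flips 1 -> legal
(2,2): flips 1 -> legal
(2,4): flips 2 -> legal
(2,6): no bracket -> illegal
(3,2): flips 2 -> legal
(3,6): flips 1 -> legal
(3,7): flips 1 -> legal
(4,7): flips 3 -> legal
(5,3): no bracket -> illegal
(6,3): flips 1 -> legal
(6,6): no bracket -> illegal
(6,7): no bracket -> illegal
(7,3): flips 1 -> legal
(7,4): flips 1 -> legal
(7,5): no bracket -> illegal

Answer: (0,5) (1,3) (1,4) (2,2) (2,4) (3,2) (3,6) (3,7) (4,7) (6,3) (7,3) (7,4)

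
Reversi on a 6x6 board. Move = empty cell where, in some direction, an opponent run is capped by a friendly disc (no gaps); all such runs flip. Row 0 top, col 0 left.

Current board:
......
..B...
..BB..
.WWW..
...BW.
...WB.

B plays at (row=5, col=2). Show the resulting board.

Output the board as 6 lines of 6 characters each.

Place B at (5,2); scan 8 dirs for brackets.
Dir NW: first cell '.' (not opp) -> no flip
Dir N: first cell '.' (not opp) -> no flip
Dir NE: first cell 'B' (not opp) -> no flip
Dir W: first cell '.' (not opp) -> no flip
Dir E: opp run (5,3) capped by B -> flip
Dir SW: edge -> no flip
Dir S: edge -> no flip
Dir SE: edge -> no flip
All flips: (5,3)

Answer: ......
..B...
..BB..
.WWW..
...BW.
..BBB.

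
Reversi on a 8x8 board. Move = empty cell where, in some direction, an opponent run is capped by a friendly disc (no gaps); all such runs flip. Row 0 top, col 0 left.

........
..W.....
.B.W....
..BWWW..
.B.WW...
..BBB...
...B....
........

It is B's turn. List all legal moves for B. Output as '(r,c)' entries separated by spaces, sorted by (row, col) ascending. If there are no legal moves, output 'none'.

Answer: (0,3) (1,3) (1,4) (2,4) (2,5) (2,6) (3,6)

Derivation:
(0,1): no bracket -> illegal
(0,2): no bracket -> illegal
(0,3): flips 1 -> legal
(1,1): no bracket -> illegal
(1,3): flips 3 -> legal
(1,4): flips 1 -> legal
(2,2): no bracket -> illegal
(2,4): flips 2 -> legal
(2,5): flips 2 -> legal
(2,6): flips 2 -> legal
(3,6): flips 3 -> legal
(4,2): no bracket -> illegal
(4,5): no bracket -> illegal
(4,6): no bracket -> illegal
(5,5): no bracket -> illegal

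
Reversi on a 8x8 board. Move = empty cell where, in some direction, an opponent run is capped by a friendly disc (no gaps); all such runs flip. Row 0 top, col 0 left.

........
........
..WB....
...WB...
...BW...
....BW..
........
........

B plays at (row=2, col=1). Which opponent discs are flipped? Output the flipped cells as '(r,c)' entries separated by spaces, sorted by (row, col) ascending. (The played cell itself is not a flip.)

Answer: (2,2)

Derivation:
Dir NW: first cell '.' (not opp) -> no flip
Dir N: first cell '.' (not opp) -> no flip
Dir NE: first cell '.' (not opp) -> no flip
Dir W: first cell '.' (not opp) -> no flip
Dir E: opp run (2,2) capped by B -> flip
Dir SW: first cell '.' (not opp) -> no flip
Dir S: first cell '.' (not opp) -> no flip
Dir SE: first cell '.' (not opp) -> no flip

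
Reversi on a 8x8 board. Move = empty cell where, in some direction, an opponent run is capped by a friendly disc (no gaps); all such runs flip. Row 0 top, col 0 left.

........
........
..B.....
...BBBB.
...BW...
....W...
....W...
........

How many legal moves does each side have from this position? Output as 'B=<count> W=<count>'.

Answer: B=5 W=5

Derivation:
-- B to move --
(4,5): flips 1 -> legal
(5,3): flips 1 -> legal
(5,5): flips 1 -> legal
(6,3): no bracket -> illegal
(6,5): flips 1 -> legal
(7,3): no bracket -> illegal
(7,4): flips 3 -> legal
(7,5): no bracket -> illegal
B mobility = 5
-- W to move --
(1,1): flips 2 -> legal
(1,2): no bracket -> illegal
(1,3): no bracket -> illegal
(2,1): no bracket -> illegal
(2,3): no bracket -> illegal
(2,4): flips 1 -> legal
(2,5): no bracket -> illegal
(2,6): flips 1 -> legal
(2,7): no bracket -> illegal
(3,1): no bracket -> illegal
(3,2): flips 1 -> legal
(3,7): no bracket -> illegal
(4,2): flips 1 -> legal
(4,5): no bracket -> illegal
(4,6): no bracket -> illegal
(4,7): no bracket -> illegal
(5,2): no bracket -> illegal
(5,3): no bracket -> illegal
W mobility = 5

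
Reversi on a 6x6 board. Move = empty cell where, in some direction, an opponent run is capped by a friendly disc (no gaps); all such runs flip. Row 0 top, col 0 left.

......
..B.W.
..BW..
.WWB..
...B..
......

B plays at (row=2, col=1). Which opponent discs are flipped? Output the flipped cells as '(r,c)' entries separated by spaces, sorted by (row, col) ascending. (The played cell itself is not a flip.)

Dir NW: first cell '.' (not opp) -> no flip
Dir N: first cell '.' (not opp) -> no flip
Dir NE: first cell 'B' (not opp) -> no flip
Dir W: first cell '.' (not opp) -> no flip
Dir E: first cell 'B' (not opp) -> no flip
Dir SW: first cell '.' (not opp) -> no flip
Dir S: opp run (3,1), next='.' -> no flip
Dir SE: opp run (3,2) capped by B -> flip

Answer: (3,2)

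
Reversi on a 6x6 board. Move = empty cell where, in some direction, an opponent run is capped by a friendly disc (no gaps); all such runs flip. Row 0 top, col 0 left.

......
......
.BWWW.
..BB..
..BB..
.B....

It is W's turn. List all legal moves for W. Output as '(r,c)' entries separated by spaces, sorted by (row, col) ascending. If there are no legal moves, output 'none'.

Answer: (2,0) (4,1) (4,4) (5,2) (5,3)

Derivation:
(1,0): no bracket -> illegal
(1,1): no bracket -> illegal
(1,2): no bracket -> illegal
(2,0): flips 1 -> legal
(3,0): no bracket -> illegal
(3,1): no bracket -> illegal
(3,4): no bracket -> illegal
(4,0): no bracket -> illegal
(4,1): flips 1 -> legal
(4,4): flips 1 -> legal
(5,0): no bracket -> illegal
(5,2): flips 2 -> legal
(5,3): flips 2 -> legal
(5,4): no bracket -> illegal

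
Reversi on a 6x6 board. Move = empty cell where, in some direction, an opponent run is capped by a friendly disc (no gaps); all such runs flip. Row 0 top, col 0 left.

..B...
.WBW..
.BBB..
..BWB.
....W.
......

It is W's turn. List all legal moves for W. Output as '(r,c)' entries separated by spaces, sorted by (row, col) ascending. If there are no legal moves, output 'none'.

(0,1): no bracket -> illegal
(0,3): no bracket -> illegal
(1,0): no bracket -> illegal
(1,4): no bracket -> illegal
(2,0): no bracket -> illegal
(2,4): flips 1 -> legal
(2,5): no bracket -> illegal
(3,0): no bracket -> illegal
(3,1): flips 3 -> legal
(3,5): flips 1 -> legal
(4,1): no bracket -> illegal
(4,2): no bracket -> illegal
(4,3): no bracket -> illegal
(4,5): no bracket -> illegal

Answer: (2,4) (3,1) (3,5)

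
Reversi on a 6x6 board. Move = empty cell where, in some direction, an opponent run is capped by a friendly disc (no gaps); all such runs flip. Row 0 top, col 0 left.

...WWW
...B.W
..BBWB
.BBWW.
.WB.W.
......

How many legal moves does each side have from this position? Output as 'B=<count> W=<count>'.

Answer: B=7 W=10

Derivation:
-- B to move --
(0,2): no bracket -> illegal
(1,2): no bracket -> illegal
(1,4): no bracket -> illegal
(3,0): no bracket -> illegal
(3,5): flips 3 -> legal
(4,0): flips 1 -> legal
(4,3): flips 2 -> legal
(4,5): flips 1 -> legal
(5,0): flips 1 -> legal
(5,1): flips 1 -> legal
(5,2): no bracket -> illegal
(5,3): no bracket -> illegal
(5,4): no bracket -> illegal
(5,5): flips 2 -> legal
B mobility = 7
-- W to move --
(0,2): flips 1 -> legal
(1,1): flips 1 -> legal
(1,2): flips 1 -> legal
(1,4): flips 2 -> legal
(2,0): no bracket -> illegal
(2,1): flips 3 -> legal
(3,0): flips 2 -> legal
(3,5): flips 1 -> legal
(4,0): flips 3 -> legal
(4,3): flips 1 -> legal
(5,1): flips 1 -> legal
(5,2): no bracket -> illegal
(5,3): no bracket -> illegal
W mobility = 10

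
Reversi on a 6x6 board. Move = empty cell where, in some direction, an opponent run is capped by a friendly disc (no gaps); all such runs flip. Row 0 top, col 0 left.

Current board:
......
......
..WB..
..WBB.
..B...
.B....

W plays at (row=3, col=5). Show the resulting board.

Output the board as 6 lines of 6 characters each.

Answer: ......
......
..WB..
..WWWW
..B...
.B....

Derivation:
Place W at (3,5); scan 8 dirs for brackets.
Dir NW: first cell '.' (not opp) -> no flip
Dir N: first cell '.' (not opp) -> no flip
Dir NE: edge -> no flip
Dir W: opp run (3,4) (3,3) capped by W -> flip
Dir E: edge -> no flip
Dir SW: first cell '.' (not opp) -> no flip
Dir S: first cell '.' (not opp) -> no flip
Dir SE: edge -> no flip
All flips: (3,3) (3,4)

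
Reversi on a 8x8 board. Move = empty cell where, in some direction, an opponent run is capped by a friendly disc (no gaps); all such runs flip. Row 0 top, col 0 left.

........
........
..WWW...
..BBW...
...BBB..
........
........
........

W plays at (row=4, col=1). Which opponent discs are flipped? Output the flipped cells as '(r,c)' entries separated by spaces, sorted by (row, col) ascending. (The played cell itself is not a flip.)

Dir NW: first cell '.' (not opp) -> no flip
Dir N: first cell '.' (not opp) -> no flip
Dir NE: opp run (3,2) capped by W -> flip
Dir W: first cell '.' (not opp) -> no flip
Dir E: first cell '.' (not opp) -> no flip
Dir SW: first cell '.' (not opp) -> no flip
Dir S: first cell '.' (not opp) -> no flip
Dir SE: first cell '.' (not opp) -> no flip

Answer: (3,2)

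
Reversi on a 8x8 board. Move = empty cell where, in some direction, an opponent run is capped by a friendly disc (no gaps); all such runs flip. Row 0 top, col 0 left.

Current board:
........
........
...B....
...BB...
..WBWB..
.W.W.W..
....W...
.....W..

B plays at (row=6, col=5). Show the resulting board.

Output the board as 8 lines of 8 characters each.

Answer: ........
........
...B....
...BB...
..WBWB..
.W.W.B..
....WB..
.....W..

Derivation:
Place B at (6,5); scan 8 dirs for brackets.
Dir NW: first cell '.' (not opp) -> no flip
Dir N: opp run (5,5) capped by B -> flip
Dir NE: first cell '.' (not opp) -> no flip
Dir W: opp run (6,4), next='.' -> no flip
Dir E: first cell '.' (not opp) -> no flip
Dir SW: first cell '.' (not opp) -> no flip
Dir S: opp run (7,5), next=edge -> no flip
Dir SE: first cell '.' (not opp) -> no flip
All flips: (5,5)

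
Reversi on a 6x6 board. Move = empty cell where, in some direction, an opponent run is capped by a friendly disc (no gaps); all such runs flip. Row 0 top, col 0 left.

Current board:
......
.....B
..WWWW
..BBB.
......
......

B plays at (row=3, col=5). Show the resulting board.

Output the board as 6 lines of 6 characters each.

Place B at (3,5); scan 8 dirs for brackets.
Dir NW: opp run (2,4), next='.' -> no flip
Dir N: opp run (2,5) capped by B -> flip
Dir NE: edge -> no flip
Dir W: first cell 'B' (not opp) -> no flip
Dir E: edge -> no flip
Dir SW: first cell '.' (not opp) -> no flip
Dir S: first cell '.' (not opp) -> no flip
Dir SE: edge -> no flip
All flips: (2,5)

Answer: ......
.....B
..WWWB
..BBBB
......
......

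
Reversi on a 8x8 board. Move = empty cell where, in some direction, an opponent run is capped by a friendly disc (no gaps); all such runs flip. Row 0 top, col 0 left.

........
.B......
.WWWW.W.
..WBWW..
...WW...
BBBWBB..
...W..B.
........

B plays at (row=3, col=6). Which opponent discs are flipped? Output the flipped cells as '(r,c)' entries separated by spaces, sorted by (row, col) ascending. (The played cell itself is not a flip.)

Dir NW: first cell '.' (not opp) -> no flip
Dir N: opp run (2,6), next='.' -> no flip
Dir NE: first cell '.' (not opp) -> no flip
Dir W: opp run (3,5) (3,4) capped by B -> flip
Dir E: first cell '.' (not opp) -> no flip
Dir SW: first cell '.' (not opp) -> no flip
Dir S: first cell '.' (not opp) -> no flip
Dir SE: first cell '.' (not opp) -> no flip

Answer: (3,4) (3,5)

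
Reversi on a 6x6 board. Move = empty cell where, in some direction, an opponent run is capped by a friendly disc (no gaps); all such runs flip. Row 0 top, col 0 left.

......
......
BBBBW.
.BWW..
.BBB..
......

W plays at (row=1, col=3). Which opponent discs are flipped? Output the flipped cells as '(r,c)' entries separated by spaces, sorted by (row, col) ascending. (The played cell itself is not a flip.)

Dir NW: first cell '.' (not opp) -> no flip
Dir N: first cell '.' (not opp) -> no flip
Dir NE: first cell '.' (not opp) -> no flip
Dir W: first cell '.' (not opp) -> no flip
Dir E: first cell '.' (not opp) -> no flip
Dir SW: opp run (2,2) (3,1), next='.' -> no flip
Dir S: opp run (2,3) capped by W -> flip
Dir SE: first cell 'W' (not opp) -> no flip

Answer: (2,3)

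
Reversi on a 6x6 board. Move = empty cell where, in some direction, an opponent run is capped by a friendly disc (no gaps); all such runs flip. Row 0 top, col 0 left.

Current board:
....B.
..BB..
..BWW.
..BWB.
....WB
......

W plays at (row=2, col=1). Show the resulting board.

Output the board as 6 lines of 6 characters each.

Answer: ....B.
..BB..
.WWWW.
..BWB.
....WB
......

Derivation:
Place W at (2,1); scan 8 dirs for brackets.
Dir NW: first cell '.' (not opp) -> no flip
Dir N: first cell '.' (not opp) -> no flip
Dir NE: opp run (1,2), next='.' -> no flip
Dir W: first cell '.' (not opp) -> no flip
Dir E: opp run (2,2) capped by W -> flip
Dir SW: first cell '.' (not opp) -> no flip
Dir S: first cell '.' (not opp) -> no flip
Dir SE: opp run (3,2), next='.' -> no flip
All flips: (2,2)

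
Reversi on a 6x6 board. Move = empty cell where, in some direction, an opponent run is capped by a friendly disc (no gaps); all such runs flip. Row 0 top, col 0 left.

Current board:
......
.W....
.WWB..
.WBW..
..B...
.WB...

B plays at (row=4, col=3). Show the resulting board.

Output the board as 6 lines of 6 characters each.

Place B at (4,3); scan 8 dirs for brackets.
Dir NW: first cell 'B' (not opp) -> no flip
Dir N: opp run (3,3) capped by B -> flip
Dir NE: first cell '.' (not opp) -> no flip
Dir W: first cell 'B' (not opp) -> no flip
Dir E: first cell '.' (not opp) -> no flip
Dir SW: first cell 'B' (not opp) -> no flip
Dir S: first cell '.' (not opp) -> no flip
Dir SE: first cell '.' (not opp) -> no flip
All flips: (3,3)

Answer: ......
.W....
.WWB..
.WBB..
..BB..
.WB...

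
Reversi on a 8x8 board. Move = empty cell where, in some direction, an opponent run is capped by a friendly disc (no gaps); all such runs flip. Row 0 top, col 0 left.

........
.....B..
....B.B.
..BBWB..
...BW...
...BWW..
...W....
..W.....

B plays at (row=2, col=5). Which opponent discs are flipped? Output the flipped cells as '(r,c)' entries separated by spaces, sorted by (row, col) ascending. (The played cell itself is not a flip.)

Dir NW: first cell '.' (not opp) -> no flip
Dir N: first cell 'B' (not opp) -> no flip
Dir NE: first cell '.' (not opp) -> no flip
Dir W: first cell 'B' (not opp) -> no flip
Dir E: first cell 'B' (not opp) -> no flip
Dir SW: opp run (3,4) capped by B -> flip
Dir S: first cell 'B' (not opp) -> no flip
Dir SE: first cell '.' (not opp) -> no flip

Answer: (3,4)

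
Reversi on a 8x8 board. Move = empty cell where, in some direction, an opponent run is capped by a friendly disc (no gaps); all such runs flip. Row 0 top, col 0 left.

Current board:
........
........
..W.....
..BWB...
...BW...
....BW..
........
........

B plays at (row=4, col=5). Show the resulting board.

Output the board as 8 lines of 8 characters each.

Answer: ........
........
..W.....
..BWB...
...BBB..
....BW..
........
........

Derivation:
Place B at (4,5); scan 8 dirs for brackets.
Dir NW: first cell 'B' (not opp) -> no flip
Dir N: first cell '.' (not opp) -> no flip
Dir NE: first cell '.' (not opp) -> no flip
Dir W: opp run (4,4) capped by B -> flip
Dir E: first cell '.' (not opp) -> no flip
Dir SW: first cell 'B' (not opp) -> no flip
Dir S: opp run (5,5), next='.' -> no flip
Dir SE: first cell '.' (not opp) -> no flip
All flips: (4,4)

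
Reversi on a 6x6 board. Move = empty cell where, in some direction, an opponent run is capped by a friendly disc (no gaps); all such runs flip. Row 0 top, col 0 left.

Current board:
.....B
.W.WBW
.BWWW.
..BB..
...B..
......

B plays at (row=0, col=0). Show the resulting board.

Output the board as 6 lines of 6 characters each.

Answer: B....B
.B.WBW
.BBWW.
..BB..
...B..
......

Derivation:
Place B at (0,0); scan 8 dirs for brackets.
Dir NW: edge -> no flip
Dir N: edge -> no flip
Dir NE: edge -> no flip
Dir W: edge -> no flip
Dir E: first cell '.' (not opp) -> no flip
Dir SW: edge -> no flip
Dir S: first cell '.' (not opp) -> no flip
Dir SE: opp run (1,1) (2,2) capped by B -> flip
All flips: (1,1) (2,2)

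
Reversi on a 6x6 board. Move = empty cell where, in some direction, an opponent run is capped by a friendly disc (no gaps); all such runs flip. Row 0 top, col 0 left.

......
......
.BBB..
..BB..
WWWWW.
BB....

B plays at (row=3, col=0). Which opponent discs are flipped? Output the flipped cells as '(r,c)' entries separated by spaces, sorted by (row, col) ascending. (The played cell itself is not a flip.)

Dir NW: edge -> no flip
Dir N: first cell '.' (not opp) -> no flip
Dir NE: first cell 'B' (not opp) -> no flip
Dir W: edge -> no flip
Dir E: first cell '.' (not opp) -> no flip
Dir SW: edge -> no flip
Dir S: opp run (4,0) capped by B -> flip
Dir SE: opp run (4,1), next='.' -> no flip

Answer: (4,0)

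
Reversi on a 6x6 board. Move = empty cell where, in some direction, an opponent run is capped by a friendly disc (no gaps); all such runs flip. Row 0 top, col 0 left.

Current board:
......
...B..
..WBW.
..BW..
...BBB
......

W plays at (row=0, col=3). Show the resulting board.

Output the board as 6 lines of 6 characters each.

Answer: ...W..
...W..
..WWW.
..BW..
...BBB
......

Derivation:
Place W at (0,3); scan 8 dirs for brackets.
Dir NW: edge -> no flip
Dir N: edge -> no flip
Dir NE: edge -> no flip
Dir W: first cell '.' (not opp) -> no flip
Dir E: first cell '.' (not opp) -> no flip
Dir SW: first cell '.' (not opp) -> no flip
Dir S: opp run (1,3) (2,3) capped by W -> flip
Dir SE: first cell '.' (not opp) -> no flip
All flips: (1,3) (2,3)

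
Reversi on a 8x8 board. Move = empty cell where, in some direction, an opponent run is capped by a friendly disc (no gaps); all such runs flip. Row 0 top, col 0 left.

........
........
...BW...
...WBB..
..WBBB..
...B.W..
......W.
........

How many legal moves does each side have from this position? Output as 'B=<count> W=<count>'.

-- B to move --
(1,3): flips 1 -> legal
(1,4): flips 1 -> legal
(1,5): no bracket -> illegal
(2,2): flips 1 -> legal
(2,5): flips 1 -> legal
(3,1): flips 1 -> legal
(3,2): flips 1 -> legal
(4,1): flips 1 -> legal
(4,6): no bracket -> illegal
(5,1): no bracket -> illegal
(5,2): no bracket -> illegal
(5,4): no bracket -> illegal
(5,6): no bracket -> illegal
(5,7): no bracket -> illegal
(6,4): no bracket -> illegal
(6,5): flips 1 -> legal
(6,7): no bracket -> illegal
(7,5): no bracket -> illegal
(7,6): no bracket -> illegal
(7,7): flips 2 -> legal
B mobility = 9
-- W to move --
(1,2): no bracket -> illegal
(1,3): flips 1 -> legal
(1,4): no bracket -> illegal
(2,2): flips 1 -> legal
(2,5): flips 2 -> legal
(2,6): no bracket -> illegal
(3,2): no bracket -> illegal
(3,6): flips 2 -> legal
(4,6): flips 4 -> legal
(5,2): no bracket -> illegal
(5,4): flips 2 -> legal
(5,6): no bracket -> illegal
(6,2): no bracket -> illegal
(6,3): flips 2 -> legal
(6,4): flips 1 -> legal
W mobility = 8

Answer: B=9 W=8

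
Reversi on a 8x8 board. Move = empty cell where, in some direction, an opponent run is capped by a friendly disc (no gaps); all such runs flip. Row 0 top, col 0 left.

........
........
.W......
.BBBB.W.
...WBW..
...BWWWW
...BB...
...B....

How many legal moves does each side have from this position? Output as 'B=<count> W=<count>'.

-- B to move --
(1,0): flips 1 -> legal
(1,1): flips 1 -> legal
(1,2): no bracket -> illegal
(2,0): no bracket -> illegal
(2,2): no bracket -> illegal
(2,5): no bracket -> illegal
(2,6): no bracket -> illegal
(2,7): flips 3 -> legal
(3,0): no bracket -> illegal
(3,5): no bracket -> illegal
(3,7): no bracket -> illegal
(4,2): flips 1 -> legal
(4,6): flips 2 -> legal
(4,7): no bracket -> illegal
(5,2): flips 1 -> legal
(6,5): flips 2 -> legal
(6,6): flips 1 -> legal
(6,7): flips 2 -> legal
B mobility = 9
-- W to move --
(2,0): no bracket -> illegal
(2,2): flips 2 -> legal
(2,3): flips 2 -> legal
(2,4): flips 2 -> legal
(2,5): flips 1 -> legal
(3,0): no bracket -> illegal
(3,5): no bracket -> illegal
(4,0): no bracket -> illegal
(4,1): flips 1 -> legal
(4,2): no bracket -> illegal
(5,2): flips 1 -> legal
(6,2): no bracket -> illegal
(6,5): no bracket -> illegal
(7,2): flips 1 -> legal
(7,4): flips 1 -> legal
(7,5): no bracket -> illegal
W mobility = 8

Answer: B=9 W=8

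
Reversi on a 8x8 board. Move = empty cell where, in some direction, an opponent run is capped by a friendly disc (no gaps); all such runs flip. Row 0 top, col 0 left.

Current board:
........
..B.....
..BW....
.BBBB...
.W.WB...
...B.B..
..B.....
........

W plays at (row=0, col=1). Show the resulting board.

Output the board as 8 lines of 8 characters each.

Answer: .W......
..W.....
..BW....
.BBBB...
.W.WB...
...B.B..
..B.....
........

Derivation:
Place W at (0,1); scan 8 dirs for brackets.
Dir NW: edge -> no flip
Dir N: edge -> no flip
Dir NE: edge -> no flip
Dir W: first cell '.' (not opp) -> no flip
Dir E: first cell '.' (not opp) -> no flip
Dir SW: first cell '.' (not opp) -> no flip
Dir S: first cell '.' (not opp) -> no flip
Dir SE: opp run (1,2) capped by W -> flip
All flips: (1,2)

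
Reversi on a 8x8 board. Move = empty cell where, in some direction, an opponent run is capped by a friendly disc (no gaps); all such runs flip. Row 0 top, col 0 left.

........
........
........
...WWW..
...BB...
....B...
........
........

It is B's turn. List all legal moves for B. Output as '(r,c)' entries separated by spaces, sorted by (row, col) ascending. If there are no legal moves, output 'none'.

(2,2): flips 1 -> legal
(2,3): flips 1 -> legal
(2,4): flips 1 -> legal
(2,5): flips 1 -> legal
(2,6): flips 1 -> legal
(3,2): no bracket -> illegal
(3,6): no bracket -> illegal
(4,2): no bracket -> illegal
(4,5): no bracket -> illegal
(4,6): no bracket -> illegal

Answer: (2,2) (2,3) (2,4) (2,5) (2,6)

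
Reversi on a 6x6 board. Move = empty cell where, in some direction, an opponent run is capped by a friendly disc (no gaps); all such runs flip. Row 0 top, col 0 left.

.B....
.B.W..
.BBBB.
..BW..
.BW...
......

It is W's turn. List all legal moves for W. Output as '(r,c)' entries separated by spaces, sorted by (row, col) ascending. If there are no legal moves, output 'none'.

(0,0): flips 2 -> legal
(0,2): no bracket -> illegal
(1,0): no bracket -> illegal
(1,2): flips 2 -> legal
(1,4): no bracket -> illegal
(1,5): flips 1 -> legal
(2,0): no bracket -> illegal
(2,5): no bracket -> illegal
(3,0): no bracket -> illegal
(3,1): flips 2 -> legal
(3,4): no bracket -> illegal
(3,5): flips 1 -> legal
(4,0): flips 1 -> legal
(4,3): no bracket -> illegal
(5,0): no bracket -> illegal
(5,1): no bracket -> illegal
(5,2): no bracket -> illegal

Answer: (0,0) (1,2) (1,5) (3,1) (3,5) (4,0)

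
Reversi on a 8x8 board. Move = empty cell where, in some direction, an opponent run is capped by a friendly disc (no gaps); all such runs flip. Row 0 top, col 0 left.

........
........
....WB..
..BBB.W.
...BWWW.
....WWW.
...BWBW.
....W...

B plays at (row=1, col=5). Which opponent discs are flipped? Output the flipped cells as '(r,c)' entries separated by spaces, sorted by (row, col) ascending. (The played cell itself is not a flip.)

Answer: (2,4)

Derivation:
Dir NW: first cell '.' (not opp) -> no flip
Dir N: first cell '.' (not opp) -> no flip
Dir NE: first cell '.' (not opp) -> no flip
Dir W: first cell '.' (not opp) -> no flip
Dir E: first cell '.' (not opp) -> no flip
Dir SW: opp run (2,4) capped by B -> flip
Dir S: first cell 'B' (not opp) -> no flip
Dir SE: first cell '.' (not opp) -> no flip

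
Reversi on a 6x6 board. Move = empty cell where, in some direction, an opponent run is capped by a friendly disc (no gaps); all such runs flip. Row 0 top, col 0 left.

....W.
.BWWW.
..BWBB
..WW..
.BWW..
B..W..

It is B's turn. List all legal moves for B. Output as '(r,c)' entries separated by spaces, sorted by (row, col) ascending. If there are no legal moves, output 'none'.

Answer: (0,2) (0,3) (0,5) (1,5) (4,4) (5,1) (5,2)

Derivation:
(0,1): no bracket -> illegal
(0,2): flips 2 -> legal
(0,3): flips 1 -> legal
(0,5): flips 3 -> legal
(1,5): flips 3 -> legal
(2,1): no bracket -> illegal
(3,1): no bracket -> illegal
(3,4): no bracket -> illegal
(4,4): flips 3 -> legal
(5,1): flips 2 -> legal
(5,2): flips 2 -> legal
(5,4): no bracket -> illegal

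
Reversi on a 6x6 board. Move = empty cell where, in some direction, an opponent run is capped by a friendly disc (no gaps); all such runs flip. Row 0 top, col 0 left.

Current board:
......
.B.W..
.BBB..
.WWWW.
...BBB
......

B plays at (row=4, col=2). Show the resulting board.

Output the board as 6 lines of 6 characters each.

Answer: ......
.B.W..
.BBB..
.WBWW.
..BBBB
......

Derivation:
Place B at (4,2); scan 8 dirs for brackets.
Dir NW: opp run (3,1), next='.' -> no flip
Dir N: opp run (3,2) capped by B -> flip
Dir NE: opp run (3,3), next='.' -> no flip
Dir W: first cell '.' (not opp) -> no flip
Dir E: first cell 'B' (not opp) -> no flip
Dir SW: first cell '.' (not opp) -> no flip
Dir S: first cell '.' (not opp) -> no flip
Dir SE: first cell '.' (not opp) -> no flip
All flips: (3,2)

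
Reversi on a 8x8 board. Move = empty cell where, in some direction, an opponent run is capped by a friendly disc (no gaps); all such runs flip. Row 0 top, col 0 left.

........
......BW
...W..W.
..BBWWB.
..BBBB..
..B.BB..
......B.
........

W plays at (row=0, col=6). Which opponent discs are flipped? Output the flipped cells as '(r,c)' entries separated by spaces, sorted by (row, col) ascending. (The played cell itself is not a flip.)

Answer: (1,6)

Derivation:
Dir NW: edge -> no flip
Dir N: edge -> no flip
Dir NE: edge -> no flip
Dir W: first cell '.' (not opp) -> no flip
Dir E: first cell '.' (not opp) -> no flip
Dir SW: first cell '.' (not opp) -> no flip
Dir S: opp run (1,6) capped by W -> flip
Dir SE: first cell 'W' (not opp) -> no flip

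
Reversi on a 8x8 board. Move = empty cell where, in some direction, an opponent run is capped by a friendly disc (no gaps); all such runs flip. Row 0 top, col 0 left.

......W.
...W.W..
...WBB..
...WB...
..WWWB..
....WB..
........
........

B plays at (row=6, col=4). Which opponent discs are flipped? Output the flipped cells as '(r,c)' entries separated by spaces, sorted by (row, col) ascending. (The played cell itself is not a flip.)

Answer: (4,4) (5,4)

Derivation:
Dir NW: first cell '.' (not opp) -> no flip
Dir N: opp run (5,4) (4,4) capped by B -> flip
Dir NE: first cell 'B' (not opp) -> no flip
Dir W: first cell '.' (not opp) -> no flip
Dir E: first cell '.' (not opp) -> no flip
Dir SW: first cell '.' (not opp) -> no flip
Dir S: first cell '.' (not opp) -> no flip
Dir SE: first cell '.' (not opp) -> no flip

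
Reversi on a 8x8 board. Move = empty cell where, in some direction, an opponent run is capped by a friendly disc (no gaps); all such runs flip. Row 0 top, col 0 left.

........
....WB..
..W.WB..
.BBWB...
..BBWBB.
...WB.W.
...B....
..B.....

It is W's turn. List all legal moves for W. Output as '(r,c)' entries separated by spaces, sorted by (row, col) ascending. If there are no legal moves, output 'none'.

Answer: (0,6) (1,6) (2,0) (2,3) (2,6) (3,0) (3,5) (3,6) (4,0) (4,1) (4,7) (5,1) (5,2) (5,5) (6,4) (7,3)

Derivation:
(0,4): no bracket -> illegal
(0,5): no bracket -> illegal
(0,6): flips 1 -> legal
(1,6): flips 1 -> legal
(2,0): flips 2 -> legal
(2,1): no bracket -> illegal
(2,3): flips 2 -> legal
(2,6): flips 1 -> legal
(3,0): flips 2 -> legal
(3,5): flips 1 -> legal
(3,6): flips 2 -> legal
(3,7): no bracket -> illegal
(4,0): flips 1 -> legal
(4,1): flips 2 -> legal
(4,7): flips 2 -> legal
(5,1): flips 1 -> legal
(5,2): flips 2 -> legal
(5,5): flips 1 -> legal
(5,7): no bracket -> illegal
(6,1): no bracket -> illegal
(6,2): no bracket -> illegal
(6,4): flips 1 -> legal
(6,5): no bracket -> illegal
(7,1): no bracket -> illegal
(7,3): flips 1 -> legal
(7,4): no bracket -> illegal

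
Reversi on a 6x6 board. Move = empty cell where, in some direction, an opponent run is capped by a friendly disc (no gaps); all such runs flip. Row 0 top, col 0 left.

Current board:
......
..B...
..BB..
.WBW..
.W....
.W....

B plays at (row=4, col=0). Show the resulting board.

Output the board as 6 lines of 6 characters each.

Answer: ......
..B...
..BB..
.BBW..
BW....
.W....

Derivation:
Place B at (4,0); scan 8 dirs for brackets.
Dir NW: edge -> no flip
Dir N: first cell '.' (not opp) -> no flip
Dir NE: opp run (3,1) capped by B -> flip
Dir W: edge -> no flip
Dir E: opp run (4,1), next='.' -> no flip
Dir SW: edge -> no flip
Dir S: first cell '.' (not opp) -> no flip
Dir SE: opp run (5,1), next=edge -> no flip
All flips: (3,1)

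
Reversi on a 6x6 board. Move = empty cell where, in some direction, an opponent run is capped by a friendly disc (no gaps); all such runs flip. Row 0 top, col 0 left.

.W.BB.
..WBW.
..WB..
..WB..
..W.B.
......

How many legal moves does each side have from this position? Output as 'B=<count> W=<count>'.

Answer: B=9 W=3

Derivation:
-- B to move --
(0,0): no bracket -> illegal
(0,2): no bracket -> illegal
(0,5): flips 1 -> legal
(1,0): no bracket -> illegal
(1,1): flips 2 -> legal
(1,5): flips 1 -> legal
(2,1): flips 2 -> legal
(2,4): flips 1 -> legal
(2,5): flips 1 -> legal
(3,1): flips 2 -> legal
(4,1): flips 1 -> legal
(4,3): no bracket -> illegal
(5,1): flips 1 -> legal
(5,2): no bracket -> illegal
(5,3): no bracket -> illegal
B mobility = 9
-- W to move --
(0,2): no bracket -> illegal
(0,5): no bracket -> illegal
(1,5): no bracket -> illegal
(2,4): flips 2 -> legal
(3,4): flips 2 -> legal
(3,5): no bracket -> illegal
(4,3): no bracket -> illegal
(4,5): no bracket -> illegal
(5,3): no bracket -> illegal
(5,4): no bracket -> illegal
(5,5): flips 2 -> legal
W mobility = 3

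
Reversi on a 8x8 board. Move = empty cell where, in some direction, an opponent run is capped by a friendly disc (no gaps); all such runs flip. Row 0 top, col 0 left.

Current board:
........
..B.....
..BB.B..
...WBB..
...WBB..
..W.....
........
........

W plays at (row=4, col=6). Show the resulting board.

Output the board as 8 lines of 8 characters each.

Answer: ........
..B.....
..BB.B..
...WBB..
...WWWW.
..W.....
........
........

Derivation:
Place W at (4,6); scan 8 dirs for brackets.
Dir NW: opp run (3,5), next='.' -> no flip
Dir N: first cell '.' (not opp) -> no flip
Dir NE: first cell '.' (not opp) -> no flip
Dir W: opp run (4,5) (4,4) capped by W -> flip
Dir E: first cell '.' (not opp) -> no flip
Dir SW: first cell '.' (not opp) -> no flip
Dir S: first cell '.' (not opp) -> no flip
Dir SE: first cell '.' (not opp) -> no flip
All flips: (4,4) (4,5)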